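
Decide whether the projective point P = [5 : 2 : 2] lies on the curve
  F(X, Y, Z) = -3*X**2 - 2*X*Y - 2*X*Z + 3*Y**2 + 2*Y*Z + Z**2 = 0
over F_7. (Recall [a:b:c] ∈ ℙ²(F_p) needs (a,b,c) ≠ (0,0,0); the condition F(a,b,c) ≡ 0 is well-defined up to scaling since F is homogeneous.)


F(5,2,2) ≡ 0 (mod 7); P is on the curve.

Evaluate F(5, 2, 2) term-by-term (mod 7).
  -3*X**2 ↦ -3·25·1·1 = -75
  -2*X*Y ↦ -2·5·2·1 = -20
  -2*X*Z ↦ -2·5·1·2 = -20
  3*Y**2 ↦ 3·1·4·1 = 12
  2*Y*Z ↦ 2·1·2·2 = 8
  Z**2 ↦ 1·1·1·4 = 4
Sum: F(5, 2, 2) = (-75) + (-20) + (-20) + (12) + (8) + (4) = -91.
Reducing mod 7: -91 ≡ 0 (mod 7).
Since F(a, b, c) ≡ 0 (mod 7), P lies on the curve.


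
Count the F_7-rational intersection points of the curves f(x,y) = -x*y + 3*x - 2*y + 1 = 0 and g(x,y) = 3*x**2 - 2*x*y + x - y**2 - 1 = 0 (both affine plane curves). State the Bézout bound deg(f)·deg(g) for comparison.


Common zeros: {(4, 1), (6, 5)}; count = 2; Bézout bound = 4.

deg(f) = 2, deg(g) = 2, so Bézout bound = 4.
Scan x ∈ F_7. For each x, list the y ∈ F_7 with f(x, y) ≡ 0 and those with g(x, y) ≡ 0 (mod 7); the common zeros in that column are the intersection.
  x = 0: f ≡ 0 at y ∈ {4}; g ≡ 0 at y ∈ ∅; common: ∅.
  x = 1: f ≡ 0 at y ∈ {6}; g ≡ 0 at y ∈ {1, 4}; common: ∅.
  x = 2: f ≡ 0 at y ∈ {0}; g ≡ 0 at y ∈ ∅; common: ∅.
  x = 3: f ≡ 0 at y ∈ {2}; g ≡ 0 at y ∈ ∅; common: ∅.
  x = 4: f ≡ 0 at y ∈ {1}; g ≡ 0 at y ∈ {1, 5}; common: {1}.
  x = 5: f ≡ 0 at y ∈ ∅; g ≡ 0 at y ∈ ∅; common: ∅.
  x = 6: f ≡ 0 at y ∈ {5}; g ≡ 0 at y ∈ {4, 5}; common: {5}.
Collecting: common zeros = {(4, 1), (6, 5)}, so the count is 2.
Comparison with the Bézout bound: 2 ≤ 4 = deg(f)·deg(g), as expected for curves with no common component (the affine F_7-count falls short of the bound because intersections may lie at infinity, over extension fields, or carry multiplicity).


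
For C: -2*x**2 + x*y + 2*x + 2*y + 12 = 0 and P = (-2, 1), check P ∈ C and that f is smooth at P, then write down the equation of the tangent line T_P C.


Tangent line at P: 11*x + 22 = 0.

Step 1: f(-2, 1) = 0, so P lies on C.
Step 2: partial derivatives
  f_x(x, y) = -4*x + y + 2, f_y(x, y) = x + 2.
  f_x(P) = 11, f_y(P) = 0 (gradient nonzero, so P is smooth).
Step 3: tangent line at P: 11·(x − -2) + 0·(y − 1) = 0.
Expanding: 11*x + 22 = 0.


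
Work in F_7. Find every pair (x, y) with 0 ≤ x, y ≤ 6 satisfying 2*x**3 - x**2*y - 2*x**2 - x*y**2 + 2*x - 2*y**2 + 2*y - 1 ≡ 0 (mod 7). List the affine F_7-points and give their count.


Affine F_7-points: {(3, 2), (3, 5), (4, 3), (4, 4), (5, 3), (6, 0), (6, 1)}; count = 7.

For each of the 49 pairs (x, y) ∈ F_7², evaluate f(x, y) mod 7. Record the zeros.
  x = 0: [0↦6, 1↦6, 2↦2, 3↦1, 4↦3, 5↦1, 6↦2]  zeros at y ∈ ∅
  x = 1: [0↦1, 1↦6, 2↦5, 3↦5, 4↦6, 5↦1, 6↦4]  zeros at y ∈ ∅
  x = 2: [0↦4, 1↦5, 2↦5, 3↦4, 4↦2, 5↦6, 6↦2]  zeros at y ∈ ∅
  x = 3: [0↦6, 1↦1, 2↦0, 3↦3, 4↦3, 5↦0, 6↦1]  zeros at y ∈ {2, 5}
  x = 4: [0↦5, 1↦6, 2↦2, 3↦0, 4↦0, 5↦2, 6↦6]  zeros at y ∈ {3, 4}
  x = 5: [0↦6, 1↦4, 2↦2, 3↦0, 4↦5, 5↦3, 6↦1]  zeros at y ∈ {3}
  x = 6: [0↦0, 1↦0, 2↦5, 3↦1, 4↦2, 5↦1, 6↦5]  zeros at y ∈ {0, 1}
Collecting zeros: affine points = {(3, 2), (3, 5), (4, 3), (4, 4), (5, 3), (6, 0), (6, 1)}.
Total count |C(F_7)_aff| = 7.


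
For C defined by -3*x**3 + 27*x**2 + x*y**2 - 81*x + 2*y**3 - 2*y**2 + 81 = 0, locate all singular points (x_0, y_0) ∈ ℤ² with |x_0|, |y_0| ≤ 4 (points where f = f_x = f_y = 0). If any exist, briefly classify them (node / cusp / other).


Singular points: {(3, 0)}; classification: cusp.

Compute partial derivatives:
  f_x = -9*x**2 + 54*x + y**2 - 81.
  f_y = 2*x*y + 6*y**2 - 4*y.
Scan x_0 ∈ {−4, ..., 4}. For each x_0, f_y(x_0, y) is a polynomial in y; find its integer roots y ∈ {−4, ..., 4}, then test f_x and f at those candidates.
  x = -4: f_y(-4, y) = 6*y**2 - 12*y; vanishes at y ∈ {0, 2}. (-4, 0): f_x = -441 ≠ 0; (-4, 2): f_x = -437 ≠ 0.
  x = -3: f_y(-3, y) = 6*y**2 - 10*y; vanishes at y ∈ {0}. (-3, 0): f_x = -324 ≠ 0.
  x = -2: f_y(-2, y) = 6*y**2 - 8*y; vanishes at y ∈ {0}. (-2, 0): f_x = -225 ≠ 0.
  x = -1: f_y(-1, y) = 6*y**2 - 6*y; vanishes at y ∈ {0, 1}. (-1, 0): f_x = -144 ≠ 0; (-1, 1): f_x = -143 ≠ 0.
  x = 0: f_y(0, y) = 6*y**2 - 4*y; vanishes at y ∈ {0}. (0, 0): f_x = -81 ≠ 0.
  x = 1: f_y(1, y) = 6*y**2 - 2*y; vanishes at y ∈ {0}. (1, 0): f_x = -36 ≠ 0.
  x = 2: f_y(2, y) = 6*y**2; vanishes at y ∈ {0}. (2, 0): f_x = -9 ≠ 0.
  x = 3: f_y(3, y) = 6*y**2 + 2*y; vanishes at y ∈ {0}. (3, 0): f_x = 0, f = 0 — SINGULAR.
  x = 4: f_y(4, y) = 6*y**2 + 4*y; vanishes at y ∈ {0}. (4, 0): f_x = -9 ≠ 0.
Only singular point on the grid: (3, 0).
Classify: substitute x = 3 + u, y = 0 + v and expand: f = -3*u**3 + u*v**2 + 2*v**3 + v**2.
No constant or linear terms (consistent with a singular point). Quadratic part: v**2. Cubic part: -3*u**3 + u*v**2 + 2*v**3.
The quadratic part v**2 is a perfect square, so there is a single (double) tangent line v = 0, i.e. y = 0. Restricting the cubic part to that line (v = 0) leaves -3*u**3 ≠ 0, so f is not divisible by v and the branch is v² ≈ 3*u**3 to lowest order — this is a cusp.
Classification: cusp.


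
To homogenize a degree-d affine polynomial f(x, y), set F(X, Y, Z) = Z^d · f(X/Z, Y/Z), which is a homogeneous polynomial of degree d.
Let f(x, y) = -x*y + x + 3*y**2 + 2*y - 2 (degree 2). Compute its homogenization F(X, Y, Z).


F(X, Y, Z) = -X*Y + X*Z + 3*Y**2 + 2*Y*Z - 2*Z**2

deg(f) = 2.
Substitute x = X/Z, y = Y/Z into f, then multiply by Z^2.
  monomial -1·x^1·y^1 ↦ -1·X^1·Y^1·Z^0.
  monomial 1·x^1·y^0 ↦ 1·X^1·Y^0·Z^1.
  monomial 3·x^0·y^2 ↦ 3·X^0·Y^2·Z^0.
  monomial 2·x^0·y^1 ↦ 2·X^0·Y^1·Z^1.
  monomial -2·x^0·y^0 ↦ -2·X^0·Y^0·Z^2.
Collecting: F(X, Y, Z) = -X*Y + X*Z + 3*Y**2 + 2*Y*Z - 2*Z**2.


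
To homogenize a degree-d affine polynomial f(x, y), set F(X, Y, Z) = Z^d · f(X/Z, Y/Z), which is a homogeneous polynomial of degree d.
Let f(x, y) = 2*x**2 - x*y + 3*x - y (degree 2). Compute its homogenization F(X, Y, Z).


F(X, Y, Z) = 2*X**2 - X*Y + 3*X*Z - Y*Z

deg(f) = 2.
Substitute x = X/Z, y = Y/Z into f, then multiply by Z^2.
  monomial 2·x^2·y^0 ↦ 2·X^2·Y^0·Z^0.
  monomial -1·x^1·y^1 ↦ -1·X^1·Y^1·Z^0.
  monomial 3·x^1·y^0 ↦ 3·X^1·Y^0·Z^1.
  monomial -1·x^0·y^1 ↦ -1·X^0·Y^1·Z^1.
Collecting: F(X, Y, Z) = 2*X**2 - X*Y + 3*X*Z - Y*Z.


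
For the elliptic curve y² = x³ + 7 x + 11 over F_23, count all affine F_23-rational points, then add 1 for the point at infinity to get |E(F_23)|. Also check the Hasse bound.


Affine points = {(3, 6), (3, 17), (6, 4), (6, 19), (7, 9), (7, 14), (8, 2), (8, 21), (10, 0), (11, 4), (11, 19), (12, 11), (12, 12), (14, 1), (14, 22), (15, 8), (15, 15), (17, 11), (17, 12), (18, 9), (18, 14), (20, 3), (20, 20), (21, 9), (21, 14), (22, 7), (22, 16)}; affine count = 27; |E(F_23)| = 28.

Discriminant check: Δ ∝ 4a³ + 27b² = 4·7³ + 27·11² = 4·343 + 27·121 ≡ 16 (mod 23). Nonzero ⇒ E is nonsingular.
For each x ∈ F_23, compute rhs = x³ + 7·x + 11 mod 23, then count y ∈ F_23 with y² ≡ rhs.
  x = 0: rhs = 11, matching y values: none (0 points).
  x = 1: rhs = 19, matching y values: none (0 points).
  x = 2: rhs = 10, matching y values: none (0 points).
  x = 3: rhs = 13, matching y values: 6, 17 (2 points).
  x = 4: rhs = 11, matching y values: none (0 points).
  x = 5: rhs = 10, matching y values: none (0 points).
  x = 6: rhs = 16, matching y values: 4, 19 (2 points).
  x = 7: rhs = 12, matching y values: 9, 14 (2 points).
  x = 8: rhs = 4, matching y values: 2, 21 (2 points).
  x = 9: rhs = 21, matching y values: none (0 points).
  x = 10: rhs = 0, matching y values: 0 (1 points).
  x = 11: rhs = 16, matching y values: 4, 19 (2 points).
  x = 12: rhs = 6, matching y values: 11, 12 (2 points).
  x = 13: rhs = 22, matching y values: none (0 points).
  x = 14: rhs = 1, matching y values: 1, 22 (2 points).
  x = 15: rhs = 18, matching y values: 8, 15 (2 points).
  x = 16: rhs = 10, matching y values: none (0 points).
  x = 17: rhs = 6, matching y values: 11, 12 (2 points).
  x = 18: rhs = 12, matching y values: 9, 14 (2 points).
  x = 19: rhs = 11, matching y values: none (0 points).
  x = 20: rhs = 9, matching y values: 3, 20 (2 points).
  x = 21: rhs = 12, matching y values: 9, 14 (2 points).
  x = 22: rhs = 3, matching y values: 7, 16 (2 points).
Total affine count: 27.
Full point count |E(F_23)| = 27 + 1 = 28.
Hasse bound: |28 − (23+1)| = |4| = 4 ≤ 2√23 ≈ 9.5917 ✓.


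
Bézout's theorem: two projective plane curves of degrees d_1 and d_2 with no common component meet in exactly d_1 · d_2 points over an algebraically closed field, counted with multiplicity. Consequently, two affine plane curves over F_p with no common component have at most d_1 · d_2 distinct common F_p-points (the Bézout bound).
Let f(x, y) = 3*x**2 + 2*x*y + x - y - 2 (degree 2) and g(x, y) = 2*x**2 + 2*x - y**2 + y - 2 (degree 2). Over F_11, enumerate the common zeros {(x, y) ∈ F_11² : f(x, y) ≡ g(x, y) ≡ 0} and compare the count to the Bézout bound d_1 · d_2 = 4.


Common zeros: {(3, 1), (7, 1)}; count = 2; Bézout bound = 4.

deg(f) = 2, deg(g) = 2, so Bézout bound = 4.
Scan x ∈ F_11. For each x, list the y ∈ F_11 with f(x, y) ≡ 0 and those with g(x, y) ≡ 0 (mod 11); the common zeros in that column are the intersection.
  x = 0: f ≡ 0 at y ∈ {9}; g ≡ 0 at y ∈ {5, 7}; common: ∅.
  x = 1: f ≡ 0 at y ∈ {9}; g ≡ 0 at y ∈ {2, 10}; common: ∅.
  x = 2: f ≡ 0 at y ∈ {7}; g ≡ 0 at y ∈ ∅; common: ∅.
  x = 3: f ≡ 0 at y ∈ {1}; g ≡ 0 at y ∈ {0, 1}; common: {1}.
  x = 4: f ≡ 0 at y ∈ {7}; g ≡ 0 at y ∈ ∅; common: ∅.
  x = 5: f ≡ 0 at y ∈ {6}; g ≡ 0 at y ∈ ∅; common: ∅.
  x = 6: f ≡ 0 at y ∈ ∅; g ≡ 0 at y ∈ ∅; common: ∅.
  x = 7: f ≡ 0 at y ∈ {1}; g ≡ 0 at y ∈ {0, 1}; common: {1}.
  x = 8: f ≡ 0 at y ∈ {0}; g ≡ 0 at y ∈ ∅; common: ∅.
  x = 9: f ≡ 0 at y ∈ {6}; g ≡ 0 at y ∈ {2, 10}; common: ∅.
  x = 10: f ≡ 0 at y ∈ {0}; g ≡ 0 at y ∈ {5, 7}; common: ∅.
Collecting: common zeros = {(3, 1), (7, 1)}, so the count is 2.
Comparison with the Bézout bound: 2 ≤ 4 = deg(f)·deg(g), as expected for curves with no common component (the affine F_11-count falls short of the bound because intersections may lie at infinity, over extension fields, or carry multiplicity).


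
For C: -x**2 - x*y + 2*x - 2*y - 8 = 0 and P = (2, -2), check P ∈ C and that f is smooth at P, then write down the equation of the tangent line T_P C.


Tangent line at P: -4*y - 8 = 0.

Step 1: f(2, -2) = 0, so P lies on C.
Step 2: partial derivatives
  f_x(x, y) = -2*x - y + 2, f_y(x, y) = -x - 2.
  f_x(P) = 0, f_y(P) = -4 (gradient nonzero, so P is smooth).
Step 3: tangent line at P: 0·(x − 2) + -4·(y − -2) = 0.
Expanding: -4*y - 8 = 0.


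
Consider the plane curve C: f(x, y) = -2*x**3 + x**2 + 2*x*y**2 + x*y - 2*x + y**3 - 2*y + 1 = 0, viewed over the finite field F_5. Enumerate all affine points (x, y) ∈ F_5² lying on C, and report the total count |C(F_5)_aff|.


Affine F_5-points: {(0, 1), (0, 2), (1, 1), (1, 3), (1, 4), (2, 0), (2, 1), (3, 0), (4, 2)}; count = 9.

For each of the 25 pairs (x, y) ∈ F_5², evaluate f(x, y) mod 5. Record the zeros.
  x = 0: [0↦1, 1↦0, 2↦0, 3↦2, 4↦2]  zeros at y ∈ {1, 2}
  x = 1: [0↦3, 1↦0, 2↦2, 3↦0, 4↦0]  zeros at y ∈ {1, 3, 4}
  x = 2: [0↦0, 1↦0, 2↦4, 3↦3, 4↦3]  zeros at y ∈ {0, 1}
  x = 3: [0↦0, 1↦3, 2↦4, 3↦4, 4↦4]  zeros at y ∈ {0}
  x = 4: [0↦1, 1↦2, 2↦0, 3↦1, 4↦1]  zeros at y ∈ {2}
Collecting zeros: affine points = {(0, 1), (0, 2), (1, 1), (1, 3), (1, 4), (2, 0), (2, 1), (3, 0), (4, 2)}.
Total count |C(F_5)_aff| = 9.


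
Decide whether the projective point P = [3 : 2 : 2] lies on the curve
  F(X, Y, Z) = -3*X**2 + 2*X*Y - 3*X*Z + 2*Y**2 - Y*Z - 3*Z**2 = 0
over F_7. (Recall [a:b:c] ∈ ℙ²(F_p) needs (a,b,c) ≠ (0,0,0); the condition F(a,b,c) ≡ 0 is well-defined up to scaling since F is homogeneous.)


F(3,2,2) ≡ 1 (mod 7); P is NOT on the curve.

Evaluate F(3, 2, 2) term-by-term (mod 7).
  -3*X**2 ↦ -3·9·1·1 = -27
  2*X*Y ↦ 2·3·2·1 = 12
  -3*X*Z ↦ -3·3·1·2 = -18
  2*Y**2 ↦ 2·1·4·1 = 8
  -Y*Z ↦ -1·1·2·2 = -4
  -3*Z**2 ↦ -3·1·1·4 = -12
Sum: F(3, 2, 2) = (-27) + (12) + (-18) + (8) + (-4) + (-12) = -41.
Reducing mod 7: -41 ≡ 1 (mod 7).
Since F(a, b, c) ≡ 1 ≠ 0 (mod 7), P does NOT lie on the curve.


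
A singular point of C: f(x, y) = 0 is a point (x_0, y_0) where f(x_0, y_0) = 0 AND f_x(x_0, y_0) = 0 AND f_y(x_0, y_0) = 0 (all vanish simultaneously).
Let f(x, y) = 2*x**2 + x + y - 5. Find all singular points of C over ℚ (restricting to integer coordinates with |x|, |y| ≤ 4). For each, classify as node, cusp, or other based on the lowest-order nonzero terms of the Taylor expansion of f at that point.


No singular points in the scanned grid; C is smooth there.

Compute partial derivatives:
  f_x = 4*x + 1.
  f_y = 1.
f_y = 1 is a nonzero constant, so f_y never vanishes: no point (x, y) can satisfy f = f_x = f_y = 0. In particular no (x, y) ∈ {−4, ..., 4}² is singular; the curve is smooth.


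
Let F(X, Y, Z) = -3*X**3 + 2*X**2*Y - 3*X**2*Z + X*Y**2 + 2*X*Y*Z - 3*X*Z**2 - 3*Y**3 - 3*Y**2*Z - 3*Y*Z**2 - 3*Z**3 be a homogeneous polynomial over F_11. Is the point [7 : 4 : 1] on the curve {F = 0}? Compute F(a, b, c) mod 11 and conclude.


F(7,4,1) ≡ 10 (mod 11); P is NOT on the curve.

Evaluate F(7, 4, 1) term-by-term (mod 11).
  -3*X**3 ↦ -3·343·1·1 = -1029
  2*X**2*Y ↦ 2·49·4·1 = 392
  -3*X**2*Z ↦ -3·49·1·1 = -147
  X*Y**2 ↦ 1·7·16·1 = 112
  2*X*Y*Z ↦ 2·7·4·1 = 56
  -3*X*Z**2 ↦ -3·7·1·1 = -21
  -3*Y**3 ↦ -3·1·64·1 = -192
  -3*Y**2*Z ↦ -3·1·16·1 = -48
  -3*Y*Z**2 ↦ -3·1·4·1 = -12
  -3*Z**3 ↦ -3·1·1·1 = -3
Sum: F(7, 4, 1) = (-1029) + (392) + (-147) + (112) + (56) + (-21) + (-192) + (-48) + (-12) + (-3) = -892.
Reducing mod 11: -892 ≡ 10 (mod 11).
Since F(a, b, c) ≡ 10 ≠ 0 (mod 11), P does NOT lie on the curve.


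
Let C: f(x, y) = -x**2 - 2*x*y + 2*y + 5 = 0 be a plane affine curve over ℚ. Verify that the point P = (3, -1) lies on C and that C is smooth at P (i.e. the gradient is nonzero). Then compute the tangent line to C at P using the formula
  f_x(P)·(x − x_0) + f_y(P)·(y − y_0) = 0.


Tangent line at P: -4*x - 4*y + 8 = 0.

Step 1: f(3, -1) = 0, so P lies on C.
Step 2: partial derivatives
  f_x(x, y) = -2*x - 2*y, f_y(x, y) = 2 - 2*x.
  f_x(P) = -4, f_y(P) = -4 (gradient nonzero, so P is smooth).
Step 3: tangent line at P: -4·(x − 3) + -4·(y − -1) = 0.
Expanding: -4*x - 4*y + 8 = 0.


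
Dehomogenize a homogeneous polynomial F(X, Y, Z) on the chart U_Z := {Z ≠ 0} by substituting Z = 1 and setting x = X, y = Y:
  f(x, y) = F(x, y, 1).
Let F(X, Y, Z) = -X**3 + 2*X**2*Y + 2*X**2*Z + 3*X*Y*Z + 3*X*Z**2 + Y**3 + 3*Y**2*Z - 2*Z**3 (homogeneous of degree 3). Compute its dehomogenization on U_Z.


f(x, y) = -x**3 + 2*x**2*y + 2*x**2 + 3*x*y + 3*x + y**3 + 3*y**2 - 2

On U_Z we set Z = 1. Each monomial c·X^i·Y^j·Z^k in F becomes c·x^i·y^j·1^k = c·x^i·y^j.
Substituting Z = 1: F(X, Y, 1) = -x**3 + 2*x**2*y + 2*x**2 + 3*x*y + 3*x + y**3 + 3*y**2 - 2.
Note: deg(f) ≤ deg(F) = 3; strict inequality happens when F is divisible by Z (lost terms).


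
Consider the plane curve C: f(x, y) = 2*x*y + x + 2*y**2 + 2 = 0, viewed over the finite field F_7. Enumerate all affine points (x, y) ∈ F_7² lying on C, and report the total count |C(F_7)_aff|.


Affine F_7-points: {(1, 1), (1, 5), (4, 4), (4, 6), (5, 0), (5, 2)}; count = 6.

For each of the 49 pairs (x, y) ∈ F_7², evaluate f(x, y) mod 7. Record the zeros.
  x = 0: [0↦2, 1↦4, 2↦3, 3↦6, 4↦6, 5↦3, 6↦4]  zeros at y ∈ ∅
  x = 1: [0↦3, 1↦0, 2↦1, 3↦6, 4↦1, 5↦0, 6↦3]  zeros at y ∈ {1, 5}
  x = 2: [0↦4, 1↦3, 2↦6, 3↦6, 4↦3, 5↦4, 6↦2]  zeros at y ∈ ∅
  x = 3: [0↦5, 1↦6, 2↦4, 3↦6, 4↦5, 5↦1, 6↦1]  zeros at y ∈ ∅
  x = 4: [0↦6, 1↦2, 2↦2, 3↦6, 4↦0, 5↦5, 6↦0]  zeros at y ∈ {4, 6}
  x = 5: [0↦0, 1↦5, 2↦0, 3↦6, 4↦2, 5↦2, 6↦6]  zeros at y ∈ {0, 2}
  x = 6: [0↦1, 1↦1, 2↦5, 3↦6, 4↦4, 5↦6, 6↦5]  zeros at y ∈ ∅
Collecting zeros: affine points = {(1, 1), (1, 5), (4, 4), (4, 6), (5, 0), (5, 2)}.
Total count |C(F_7)_aff| = 6.


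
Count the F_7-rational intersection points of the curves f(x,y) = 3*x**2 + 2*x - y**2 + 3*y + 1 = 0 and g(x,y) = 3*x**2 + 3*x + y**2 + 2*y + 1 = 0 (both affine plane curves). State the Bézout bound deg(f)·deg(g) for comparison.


Common zeros: ∅; count = 0; Bézout bound = 4.

deg(f) = 2, deg(g) = 2, so Bézout bound = 4.
Scan x ∈ F_7. For each x, list the y ∈ F_7 with f(x, y) ≡ 0 and those with g(x, y) ≡ 0 (mod 7); the common zeros in that column are the intersection.
  x = 0: f ≡ 0 at y ∈ ∅; g ≡ 0 at y ∈ {6}; common: ∅.
  x = 1: f ≡ 0 at y ∈ ∅; g ≡ 0 at y ∈ {0, 5}; common: ∅.
  x = 2: f ≡ 0 at y ∈ {5}; g ≡ 0 at y ∈ ∅; common: ∅.
  x = 3: f ≡ 0 at y ∈ ∅; g ≡ 0 at y ∈ ∅; common: ∅.
  x = 4: f ≡ 0 at y ∈ ∅; g ≡ 0 at y ∈ ∅; common: ∅.
  x = 5: f ≡ 0 at y ∈ ∅; g ≡ 0 at y ∈ {0, 5}; common: ∅.
  x = 6: f ≡ 0 at y ∈ ∅; g ≡ 0 at y ∈ {6}; common: ∅.
Collecting: common zeros = ∅, so the count is 0.
Comparison with the Bézout bound: 0 ≤ 4 = deg(f)·deg(g), as expected for curves with no common component (the affine F_7-count falls short of the bound because intersections may lie at infinity, over extension fields, or carry multiplicity).


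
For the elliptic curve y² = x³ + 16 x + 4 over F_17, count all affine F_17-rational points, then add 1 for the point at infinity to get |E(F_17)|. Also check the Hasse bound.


Affine points = {(0, 2), (0, 15), (1, 2), (1, 15), (4, 8), (4, 9), (7, 0), (8, 7), (8, 10), (10, 5), (10, 12), (11, 7), (11, 10), (15, 7), (15, 10), (16, 2), (16, 15)}; affine count = 17; |E(F_17)| = 18.

Discriminant check: Δ ∝ 4a³ + 27b² = 4·16³ + 27·4² = 4·4096 + 27·16 ≡ 3 (mod 17). Nonzero ⇒ E is nonsingular.
For each x ∈ F_17, compute rhs = x³ + 16·x + 4 mod 17, then count y ∈ F_17 with y² ≡ rhs.
  x = 0: rhs = 4, matching y values: 2, 15 (2 points).
  x = 1: rhs = 4, matching y values: 2, 15 (2 points).
  x = 2: rhs = 10, matching y values: none (0 points).
  x = 3: rhs = 11, matching y values: none (0 points).
  x = 4: rhs = 13, matching y values: 8, 9 (2 points).
  x = 5: rhs = 5, matching y values: none (0 points).
  x = 6: rhs = 10, matching y values: none (0 points).
  x = 7: rhs = 0, matching y values: 0 (1 points).
  x = 8: rhs = 15, matching y values: 7, 10 (2 points).
  x = 9: rhs = 10, matching y values: none (0 points).
  x = 10: rhs = 8, matching y values: 5, 12 (2 points).
  x = 11: rhs = 15, matching y values: 7, 10 (2 points).
  x = 12: rhs = 3, matching y values: none (0 points).
  x = 13: rhs = 12, matching y values: none (0 points).
  x = 14: rhs = 14, matching y values: none (0 points).
  x = 15: rhs = 15, matching y values: 7, 10 (2 points).
  x = 16: rhs = 4, matching y values: 2, 15 (2 points).
Total affine count: 17.
Full point count |E(F_17)| = 17 + 1 = 18.
Hasse bound: |18 − (17+1)| = |0| = 0 ≤ 2√17 ≈ 8.2462 ✓.


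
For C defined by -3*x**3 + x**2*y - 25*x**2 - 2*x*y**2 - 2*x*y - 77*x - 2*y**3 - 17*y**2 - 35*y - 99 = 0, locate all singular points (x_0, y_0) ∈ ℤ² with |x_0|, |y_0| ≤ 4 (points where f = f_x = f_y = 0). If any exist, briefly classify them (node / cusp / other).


Singular points: {(-3, -2)}; classification: cusp.

Compute partial derivatives:
  f_x = -9*x**2 + 2*x*y - 50*x - 2*y**2 - 2*y - 77.
  f_y = x**2 - 4*x*y - 2*x - 6*y**2 - 34*y - 35.
Scan x_0 ∈ {−4, ..., 4}. For each x_0, f_y(x_0, y) is a polynomial in y; find its integer roots y ∈ {−4, ..., 4}, then test f_x and f at those candidates.
  x = -4: f_y(-4, y) = -6*y**2 - 18*y - 11; no integer root y with |y| ≤ 4.
  x = -3: f_y(-3, y) = -6*y**2 - 22*y - 20; vanishes at y ∈ {-2}. (-3, -2): f_x = 0, f = 0 — SINGULAR.
  x = -2: f_y(-2, y) = -6*y**2 - 26*y - 27; no integer root y with |y| ≤ 4.
  x = -1: f_y(-1, y) = -6*y**2 - 30*y - 32; no integer root y with |y| ≤ 4.
  x = 0: f_y(0, y) = -6*y**2 - 34*y - 35; no integer root y with |y| ≤ 4.
  x = 1: f_y(1, y) = -6*y**2 - 38*y - 36; no integer root y with |y| ≤ 4.
  x = 2: f_y(2, y) = -6*y**2 - 42*y - 35; no integer root y with |y| ≤ 4.
  x = 3: f_y(3, y) = -6*y**2 - 46*y - 32; no integer root y with |y| ≤ 4.
  x = 4: f_y(4, y) = -6*y**2 - 50*y - 27; no integer root y with |y| ≤ 4.
Only singular point on the grid: (-3, -2).
Classify: substitute x = -3 + u, y = -2 + v and expand: f = -3*u**3 + u**2*v - 2*u*v**2 - 2*v**3 + v**2.
No constant or linear terms (consistent with a singular point). Quadratic part: v**2. Cubic part: -3*u**3 + u**2*v - 2*u*v**2 - 2*v**3.
The quadratic part v**2 is a perfect square, so there is a single (double) tangent line v = 0, i.e. y = -2. Restricting the cubic part to that line (v = 0) leaves -3*u**3 ≠ 0, so f is not divisible by v and the branch is v² ≈ 3*u**3 to lowest order — this is a cusp.
Classification: cusp.


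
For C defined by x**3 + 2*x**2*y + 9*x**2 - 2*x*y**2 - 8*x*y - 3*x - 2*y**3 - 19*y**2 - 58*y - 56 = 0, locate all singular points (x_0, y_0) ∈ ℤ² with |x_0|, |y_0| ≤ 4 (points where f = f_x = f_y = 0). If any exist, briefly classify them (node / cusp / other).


Singular points: {(-1, -3)}; classification: cusp.

Compute partial derivatives:
  f_x = 3*x**2 + 4*x*y + 18*x - 2*y**2 - 8*y - 3.
  f_y = 2*x**2 - 4*x*y - 8*x - 6*y**2 - 38*y - 58.
Scan x_0 ∈ {−4, ..., 4}. For each x_0, f_y(x_0, y) is a polynomial in y; find its integer roots y ∈ {−4, ..., 4}, then test f_x and f at those candidates.
  x = -4: f_y(-4, y) = -6*y**2 - 22*y + 6; no integer root y with |y| ≤ 4.
  x = -3: f_y(-3, y) = -6*y**2 - 26*y - 16; no integer root y with |y| ≤ 4.
  x = -2: f_y(-2, y) = -6*y**2 - 30*y - 34; no integer root y with |y| ≤ 4.
  x = -1: f_y(-1, y) = -6*y**2 - 34*y - 48; vanishes at y ∈ {-3}. (-1, -3): f_x = 0, f = 0 — SINGULAR.
  x = 0: f_y(0, y) = -6*y**2 - 38*y - 58; no integer root y with |y| ≤ 4.
  x = 1: f_y(1, y) = -6*y**2 - 42*y - 64; no integer root y with |y| ≤ 4.
  x = 2: f_y(2, y) = -6*y**2 - 46*y - 66; no integer root y with |y| ≤ 4.
  x = 3: f_y(3, y) = -6*y**2 - 50*y - 64; no integer root y with |y| ≤ 4.
  x = 4: f_y(4, y) = -6*y**2 - 54*y - 58; no integer root y with |y| ≤ 4.
Only singular point on the grid: (-1, -3).
Classify: substitute x = -1 + u, y = -3 + v and expand: f = u**3 + 2*u**2*v - 2*u*v**2 - 2*v**3 + v**2.
No constant or linear terms (consistent with a singular point). Quadratic part: v**2. Cubic part: u**3 + 2*u**2*v - 2*u*v**2 - 2*v**3.
The quadratic part v**2 is a perfect square, so there is a single (double) tangent line v = 0, i.e. y = -3. Restricting the cubic part to that line (v = 0) leaves u**3 ≠ 0, so f is not divisible by v and the branch is v² ≈ -u**3 to lowest order — this is a cusp.
Classification: cusp.


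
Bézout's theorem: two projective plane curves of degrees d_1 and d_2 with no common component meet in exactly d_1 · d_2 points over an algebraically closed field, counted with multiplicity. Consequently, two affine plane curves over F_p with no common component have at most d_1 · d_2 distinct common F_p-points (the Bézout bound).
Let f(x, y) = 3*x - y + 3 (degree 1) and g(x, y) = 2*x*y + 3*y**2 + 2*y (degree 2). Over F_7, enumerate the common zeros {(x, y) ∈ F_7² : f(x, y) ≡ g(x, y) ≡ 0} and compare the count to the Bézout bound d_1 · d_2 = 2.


Common zeros: {(6, 0)}; count = 1; Bézout bound = 2.

deg(f) = 1, deg(g) = 2, so Bézout bound = 2.
Scan x ∈ F_7. For each x, list the y ∈ F_7 with f(x, y) ≡ 0 and those with g(x, y) ≡ 0 (mod 7); the common zeros in that column are the intersection.
  x = 0: f ≡ 0 at y ∈ {3}; g ≡ 0 at y ∈ {0, 4}; common: ∅.
  x = 1: f ≡ 0 at y ∈ {6}; g ≡ 0 at y ∈ {0, 1}; common: ∅.
  x = 2: f ≡ 0 at y ∈ {2}; g ≡ 0 at y ∈ {0, 5}; common: ∅.
  x = 3: f ≡ 0 at y ∈ {5}; g ≡ 0 at y ∈ {0, 2}; common: ∅.
  x = 4: f ≡ 0 at y ∈ {1}; g ≡ 0 at y ∈ {0, 6}; common: ∅.
  x = 5: f ≡ 0 at y ∈ {4}; g ≡ 0 at y ∈ {0, 3}; common: ∅.
  x = 6: f ≡ 0 at y ∈ {0}; g ≡ 0 at y ∈ {0}; common: {0}.
Collecting: common zeros = {(6, 0)}, so the count is 1.
Comparison with the Bézout bound: 1 ≤ 2 = deg(f)·deg(g), as expected for curves with no common component (the affine F_7-count falls short of the bound because intersections may lie at infinity, over extension fields, or carry multiplicity).


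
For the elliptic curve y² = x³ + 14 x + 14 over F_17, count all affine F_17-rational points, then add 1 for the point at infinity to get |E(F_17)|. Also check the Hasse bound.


Affine points = {(2, 4), (2, 13), (3, 7), (3, 10), (4, 7), (4, 10), (6, 5), (6, 12), (7, 8), (7, 9), (8, 3), (8, 14), (9, 6), (9, 11), (10, 7), (10, 10), (13, 8), (13, 9), (14, 8), (14, 9), (16, 4), (16, 13)}; affine count = 22; |E(F_17)| = 23.

Discriminant check: Δ ∝ 4a³ + 27b² = 4·14³ + 27·14² = 4·2744 + 27·196 ≡ 16 (mod 17). Nonzero ⇒ E is nonsingular.
For each x ∈ F_17, compute rhs = x³ + 14·x + 14 mod 17, then count y ∈ F_17 with y² ≡ rhs.
  x = 0: rhs = 14, matching y values: none (0 points).
  x = 1: rhs = 12, matching y values: none (0 points).
  x = 2: rhs = 16, matching y values: 4, 13 (2 points).
  x = 3: rhs = 15, matching y values: 7, 10 (2 points).
  x = 4: rhs = 15, matching y values: 7, 10 (2 points).
  x = 5: rhs = 5, matching y values: none (0 points).
  x = 6: rhs = 8, matching y values: 5, 12 (2 points).
  x = 7: rhs = 13, matching y values: 8, 9 (2 points).
  x = 8: rhs = 9, matching y values: 3, 14 (2 points).
  x = 9: rhs = 2, matching y values: 6, 11 (2 points).
  x = 10: rhs = 15, matching y values: 7, 10 (2 points).
  x = 11: rhs = 3, matching y values: none (0 points).
  x = 12: rhs = 6, matching y values: none (0 points).
  x = 13: rhs = 13, matching y values: 8, 9 (2 points).
  x = 14: rhs = 13, matching y values: 8, 9 (2 points).
  x = 15: rhs = 12, matching y values: none (0 points).
  x = 16: rhs = 16, matching y values: 4, 13 (2 points).
Total affine count: 22.
Full point count |E(F_17)| = 22 + 1 = 23.
Hasse bound: |23 − (17+1)| = |5| = 5 ≤ 2√17 ≈ 8.2462 ✓.


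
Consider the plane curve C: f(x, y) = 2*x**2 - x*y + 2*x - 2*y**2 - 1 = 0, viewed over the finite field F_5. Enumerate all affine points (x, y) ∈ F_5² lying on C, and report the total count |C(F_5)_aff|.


Affine F_5-points: {(1, 1)}; count = 1.

For each of the 25 pairs (x, y) ∈ F_5², evaluate f(x, y) mod 5. Record the zeros.
  x = 0: [0↦4, 1↦2, 2↦1, 3↦1, 4↦2]  zeros at y ∈ ∅
  x = 1: [0↦3, 1↦0, 2↦3, 3↦2, 4↦2]  zeros at y ∈ {1}
  x = 2: [0↦1, 1↦2, 2↦4, 3↦2, 4↦1]  zeros at y ∈ ∅
  x = 3: [0↦3, 1↦3, 2↦4, 3↦1, 4↦4]  zeros at y ∈ ∅
  x = 4: [0↦4, 1↦3, 2↦3, 3↦4, 4↦1]  zeros at y ∈ ∅
Collecting zeros: affine points = {(1, 1)}.
Total count |C(F_5)_aff| = 1.


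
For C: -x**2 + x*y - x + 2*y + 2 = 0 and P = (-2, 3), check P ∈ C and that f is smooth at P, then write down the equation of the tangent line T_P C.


Tangent line at P: 6*x + 12 = 0.

Step 1: f(-2, 3) = 0, so P lies on C.
Step 2: partial derivatives
  f_x(x, y) = -2*x + y - 1, f_y(x, y) = x + 2.
  f_x(P) = 6, f_y(P) = 0 (gradient nonzero, so P is smooth).
Step 3: tangent line at P: 6·(x − -2) + 0·(y − 3) = 0.
Expanding: 6*x + 12 = 0.


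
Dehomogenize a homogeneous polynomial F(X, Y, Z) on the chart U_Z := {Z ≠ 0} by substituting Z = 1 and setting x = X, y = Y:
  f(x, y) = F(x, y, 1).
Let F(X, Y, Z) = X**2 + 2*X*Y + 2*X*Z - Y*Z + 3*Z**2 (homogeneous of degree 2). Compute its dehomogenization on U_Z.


f(x, y) = x**2 + 2*x*y + 2*x - y + 3

On U_Z we set Z = 1. Each monomial c·X^i·Y^j·Z^k in F becomes c·x^i·y^j·1^k = c·x^i·y^j.
Substituting Z = 1: F(X, Y, 1) = x**2 + 2*x*y + 2*x - y + 3.
Note: deg(f) ≤ deg(F) = 2; strict inequality happens when F is divisible by Z (lost terms).


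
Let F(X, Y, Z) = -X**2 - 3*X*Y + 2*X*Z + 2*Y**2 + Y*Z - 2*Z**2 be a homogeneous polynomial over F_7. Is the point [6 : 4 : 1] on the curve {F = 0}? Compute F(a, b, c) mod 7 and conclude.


F(6,4,1) ≡ 1 (mod 7); P is NOT on the curve.

Evaluate F(6, 4, 1) term-by-term (mod 7).
  -X**2 ↦ -1·36·1·1 = -36
  -3*X*Y ↦ -3·6·4·1 = -72
  2*X*Z ↦ 2·6·1·1 = 12
  2*Y**2 ↦ 2·1·16·1 = 32
  Y*Z ↦ 1·1·4·1 = 4
  -2*Z**2 ↦ -2·1·1·1 = -2
Sum: F(6, 4, 1) = (-36) + (-72) + (12) + (32) + (4) + (-2) = -62.
Reducing mod 7: -62 ≡ 1 (mod 7).
Since F(a, b, c) ≡ 1 ≠ 0 (mod 7), P does NOT lie on the curve.


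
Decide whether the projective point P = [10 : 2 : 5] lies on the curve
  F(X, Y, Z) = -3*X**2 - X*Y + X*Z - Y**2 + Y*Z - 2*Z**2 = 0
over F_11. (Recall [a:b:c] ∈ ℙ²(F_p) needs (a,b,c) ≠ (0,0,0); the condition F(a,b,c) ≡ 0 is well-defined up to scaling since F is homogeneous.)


F(10,2,5) ≡ 5 (mod 11); P is NOT on the curve.

Evaluate F(10, 2, 5) term-by-term (mod 11).
  -3*X**2 ↦ -3·100·1·1 = -300
  -X*Y ↦ -1·10·2·1 = -20
  X*Z ↦ 1·10·1·5 = 50
  -Y**2 ↦ -1·1·4·1 = -4
  Y*Z ↦ 1·1·2·5 = 10
  -2*Z**2 ↦ -2·1·1·25 = -50
Sum: F(10, 2, 5) = (-300) + (-20) + (50) + (-4) + (10) + (-50) = -314.
Reducing mod 11: -314 ≡ 5 (mod 11).
Since F(a, b, c) ≡ 5 ≠ 0 (mod 11), P does NOT lie on the curve.


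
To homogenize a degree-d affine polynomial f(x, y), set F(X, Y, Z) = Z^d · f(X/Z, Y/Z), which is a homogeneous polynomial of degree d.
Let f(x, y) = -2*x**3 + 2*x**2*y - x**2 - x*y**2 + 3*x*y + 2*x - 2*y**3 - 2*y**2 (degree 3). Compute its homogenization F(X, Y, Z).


F(X, Y, Z) = -2*X**3 + 2*X**2*Y - X**2*Z - X*Y**2 + 3*X*Y*Z + 2*X*Z**2 - 2*Y**3 - 2*Y**2*Z

deg(f) = 3.
Substitute x = X/Z, y = Y/Z into f, then multiply by Z^3.
  monomial -2·x^3·y^0 ↦ -2·X^3·Y^0·Z^0.
  monomial 2·x^2·y^1 ↦ 2·X^2·Y^1·Z^0.
  monomial -1·x^2·y^0 ↦ -1·X^2·Y^0·Z^1.
  monomial -1·x^1·y^2 ↦ -1·X^1·Y^2·Z^0.
  monomial 3·x^1·y^1 ↦ 3·X^1·Y^1·Z^1.
  monomial 2·x^1·y^0 ↦ 2·X^1·Y^0·Z^2.
  monomial -2·x^0·y^3 ↦ -2·X^0·Y^3·Z^0.
  monomial -2·x^0·y^2 ↦ -2·X^0·Y^2·Z^1.
Collecting: F(X, Y, Z) = -2*X**3 + 2*X**2*Y - X**2*Z - X*Y**2 + 3*X*Y*Z + 2*X*Z**2 - 2*Y**3 - 2*Y**2*Z.


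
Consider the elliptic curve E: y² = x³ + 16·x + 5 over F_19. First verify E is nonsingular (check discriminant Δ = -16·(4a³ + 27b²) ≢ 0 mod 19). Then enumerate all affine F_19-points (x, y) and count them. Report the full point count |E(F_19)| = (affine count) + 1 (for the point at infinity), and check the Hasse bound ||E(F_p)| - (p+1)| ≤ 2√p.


Affine points = {(0, 9), (0, 10), (2, 8), (2, 11), (3, 2), (3, 17), (4, 0), (5, 1), (5, 18), (7, 2), (7, 17), (9, 2), (9, 17), (10, 5), (10, 14), (11, 7), (11, 12), (12, 5), (12, 14), (13, 4), (13, 15), (14, 3), (14, 16), (16, 5), (16, 14), (18, 8), (18, 11)}; affine count = 27; |E(F_19)| = 28.

Discriminant check: Δ ∝ 4a³ + 27b² = 4·16³ + 27·5² = 4·4096 + 27·25 ≡ 16 (mod 19). Nonzero ⇒ E is nonsingular.
For each x ∈ F_19, compute rhs = x³ + 16·x + 5 mod 19, then count y ∈ F_19 with y² ≡ rhs.
  x = 0: rhs = 5, matching y values: 9, 10 (2 points).
  x = 1: rhs = 3, matching y values: none (0 points).
  x = 2: rhs = 7, matching y values: 8, 11 (2 points).
  x = 3: rhs = 4, matching y values: 2, 17 (2 points).
  x = 4: rhs = 0, matching y values: 0 (1 points).
  x = 5: rhs = 1, matching y values: 1, 18 (2 points).
  x = 6: rhs = 13, matching y values: none (0 points).
  x = 7: rhs = 4, matching y values: 2, 17 (2 points).
  x = 8: rhs = 18, matching y values: none (0 points).
  x = 9: rhs = 4, matching y values: 2, 17 (2 points).
  x = 10: rhs = 6, matching y values: 5, 14 (2 points).
  x = 11: rhs = 11, matching y values: 7, 12 (2 points).
  x = 12: rhs = 6, matching y values: 5, 14 (2 points).
  x = 13: rhs = 16, matching y values: 4, 15 (2 points).
  x = 14: rhs = 9, matching y values: 3, 16 (2 points).
  x = 15: rhs = 10, matching y values: none (0 points).
  x = 16: rhs = 6, matching y values: 5, 14 (2 points).
  x = 17: rhs = 3, matching y values: none (0 points).
  x = 18: rhs = 7, matching y values: 8, 11 (2 points).
Total affine count: 27.
Full point count |E(F_19)| = 27 + 1 = 28.
Hasse bound: |28 − (19+1)| = |8| = 8 ≤ 2√19 ≈ 8.7178 ✓.


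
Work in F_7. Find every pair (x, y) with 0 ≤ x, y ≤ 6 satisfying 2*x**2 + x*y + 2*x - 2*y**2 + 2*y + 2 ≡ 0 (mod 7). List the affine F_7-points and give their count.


Affine F_7-points: {(1, 1), (1, 4), (2, 0), (2, 2), (3, 2), (3, 4), (4, 0), (4, 3)}; count = 8.

For each of the 49 pairs (x, y) ∈ F_7², evaluate f(x, y) mod 7. Record the zeros.
  x = 0: [0↦2, 1↦2, 2↦5, 3↦4, 4↦6, 5↦4, 6↦5]  zeros at y ∈ ∅
  x = 1: [0↦6, 1↦0, 2↦4, 3↦4, 4↦0, 5↦6, 6↦1]  zeros at y ∈ {1, 4}
  x = 2: [0↦0, 1↦2, 2↦0, 3↦1, 4↦5, 5↦5, 6↦1]  zeros at y ∈ {0, 2}
  x = 3: [0↦5, 1↦1, 2↦0, 3↦2, 4↦0, 5↦1, 6↦5]  zeros at y ∈ {2, 4}
  x = 4: [0↦0, 1↦4, 2↦4, 3↦0, 4↦6, 5↦1, 6↦6]  zeros at y ∈ {0, 3}
  x = 5: [0↦6, 1↦4, 2↦5, 3↦2, 4↦2, 5↦5, 6↦4]  zeros at y ∈ ∅
  x = 6: [0↦2, 1↦1, 2↦3, 3↦1, 4↦2, 5↦6, 6↦6]  zeros at y ∈ ∅
Collecting zeros: affine points = {(1, 1), (1, 4), (2, 0), (2, 2), (3, 2), (3, 4), (4, 0), (4, 3)}.
Total count |C(F_7)_aff| = 8.


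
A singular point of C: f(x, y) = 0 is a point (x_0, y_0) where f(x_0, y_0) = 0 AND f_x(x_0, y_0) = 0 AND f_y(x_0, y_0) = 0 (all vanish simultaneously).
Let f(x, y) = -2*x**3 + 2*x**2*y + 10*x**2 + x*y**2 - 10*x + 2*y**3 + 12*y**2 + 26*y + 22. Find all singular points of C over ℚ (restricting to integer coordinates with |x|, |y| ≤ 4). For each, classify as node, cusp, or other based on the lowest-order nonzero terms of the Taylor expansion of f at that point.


Singular points: {(1, -2)}; classification: cusp.

Compute partial derivatives:
  f_x = -6*x**2 + 4*x*y + 20*x + y**2 - 10.
  f_y = 2*x**2 + 2*x*y + 6*y**2 + 24*y + 26.
Scan x_0 ∈ {−4, ..., 4}. For each x_0, f_y(x_0, y) is a polynomial in y; find its integer roots y ∈ {−4, ..., 4}, then test f_x and f at those candidates.
  x = -4: f_y(-4, y) = 6*y**2 + 16*y + 58; no integer root y with |y| ≤ 4.
  x = -3: f_y(-3, y) = 6*y**2 + 18*y + 44; no integer root y with |y| ≤ 4.
  x = -2: f_y(-2, y) = 6*y**2 + 20*y + 34; no integer root y with |y| ≤ 4.
  x = -1: f_y(-1, y) = 6*y**2 + 22*y + 28; no integer root y with |y| ≤ 4.
  x = 0: f_y(0, y) = 6*y**2 + 24*y + 26; no integer root y with |y| ≤ 4.
  x = 1: f_y(1, y) = 6*y**2 + 26*y + 28; vanishes at y ∈ {-2}. (1, -2): f_x = 0, f = 0 — SINGULAR.
  x = 2: f_y(2, y) = 6*y**2 + 28*y + 34; no integer root y with |y| ≤ 4.
  x = 3: f_y(3, y) = 6*y**2 + 30*y + 44; no integer root y with |y| ≤ 4.
  x = 4: f_y(4, y) = 6*y**2 + 32*y + 58; no integer root y with |y| ≤ 4.
Only singular point on the grid: (1, -2).
Classify: substitute x = 1 + u, y = -2 + v and expand: f = -2*u**3 + 2*u**2*v + u*v**2 + 2*v**3 + v**2.
No constant or linear terms (consistent with a singular point). Quadratic part: v**2. Cubic part: -2*u**3 + 2*u**2*v + u*v**2 + 2*v**3.
The quadratic part v**2 is a perfect square, so there is a single (double) tangent line v = 0, i.e. y = -2. Restricting the cubic part to that line (v = 0) leaves -2*u**3 ≠ 0, so f is not divisible by v and the branch is v² ≈ 2*u**3 to lowest order — this is a cusp.
Classification: cusp.


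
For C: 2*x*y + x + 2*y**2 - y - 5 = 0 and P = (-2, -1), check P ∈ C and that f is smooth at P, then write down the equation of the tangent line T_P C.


Tangent line at P: -x - 9*y - 11 = 0.

Step 1: f(-2, -1) = 0, so P lies on C.
Step 2: partial derivatives
  f_x(x, y) = 2*y + 1, f_y(x, y) = 2*x + 4*y - 1.
  f_x(P) = -1, f_y(P) = -9 (gradient nonzero, so P is smooth).
Step 3: tangent line at P: -1·(x − -2) + -9·(y − -1) = 0.
Expanding: -x - 9*y - 11 = 0.


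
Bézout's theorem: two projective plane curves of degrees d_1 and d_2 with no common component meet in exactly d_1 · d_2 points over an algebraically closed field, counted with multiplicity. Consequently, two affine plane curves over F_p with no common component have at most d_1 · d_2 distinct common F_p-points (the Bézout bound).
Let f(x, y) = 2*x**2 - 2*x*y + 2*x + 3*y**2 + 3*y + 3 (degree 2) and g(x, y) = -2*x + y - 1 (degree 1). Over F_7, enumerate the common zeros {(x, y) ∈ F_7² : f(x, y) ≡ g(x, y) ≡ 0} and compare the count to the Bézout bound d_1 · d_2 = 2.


Common zeros: ∅; count = 0; Bézout bound = 2.

deg(f) = 2, deg(g) = 1, so Bézout bound = 2.
Scan x ∈ F_7. For each x, list the y ∈ F_7 with f(x, y) ≡ 0 and those with g(x, y) ≡ 0 (mod 7); the common zeros in that column are the intersection.
  x = 0: f ≡ 0 at y ∈ {2, 4}; g ≡ 0 at y ∈ {1}; common: ∅.
  x = 1: f ≡ 0 at y ∈ {0, 2}; g ≡ 0 at y ∈ {3}; common: ∅.
  x = 2: f ≡ 0 at y ∈ ∅; g ≡ 0 at y ∈ {5}; common: ∅.
  x = 3: f ≡ 0 at y ∈ {4}; g ≡ 0 at y ∈ {0}; common: ∅.
  x = 4: f ≡ 0 at y ∈ ∅; g ≡ 0 at y ∈ {2}; common: ∅.
  x = 5: f ≡ 0 at y ∈ {0}; g ≡ 0 at y ∈ {4}; common: ∅.
  x = 6: f ≡ 0 at y ∈ ∅; g ≡ 0 at y ∈ {6}; common: ∅.
Collecting: common zeros = ∅, so the count is 0.
Comparison with the Bézout bound: 0 ≤ 2 = deg(f)·deg(g), as expected for curves with no common component (the affine F_7-count falls short of the bound because intersections may lie at infinity, over extension fields, or carry multiplicity).


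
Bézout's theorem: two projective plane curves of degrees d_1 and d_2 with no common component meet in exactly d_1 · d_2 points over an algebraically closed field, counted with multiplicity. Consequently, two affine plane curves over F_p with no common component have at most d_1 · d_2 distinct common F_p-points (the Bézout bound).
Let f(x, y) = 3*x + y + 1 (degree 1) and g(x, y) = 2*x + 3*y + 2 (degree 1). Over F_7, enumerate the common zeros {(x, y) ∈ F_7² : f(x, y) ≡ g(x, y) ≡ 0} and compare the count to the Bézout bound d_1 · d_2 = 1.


Common zeros: ∅; count = 0; Bézout bound = 1.

deg(f) = 1, deg(g) = 1, so Bézout bound = 1.
Scan x ∈ F_7. For each x, list the y ∈ F_7 with f(x, y) ≡ 0 and those with g(x, y) ≡ 0 (mod 7); the common zeros in that column are the intersection.
  x = 0: f ≡ 0 at y ∈ {6}; g ≡ 0 at y ∈ {4}; common: ∅.
  x = 1: f ≡ 0 at y ∈ {3}; g ≡ 0 at y ∈ {1}; common: ∅.
  x = 2: f ≡ 0 at y ∈ {0}; g ≡ 0 at y ∈ {5}; common: ∅.
  x = 3: f ≡ 0 at y ∈ {4}; g ≡ 0 at y ∈ {2}; common: ∅.
  x = 4: f ≡ 0 at y ∈ {1}; g ≡ 0 at y ∈ {6}; common: ∅.
  x = 5: f ≡ 0 at y ∈ {5}; g ≡ 0 at y ∈ {3}; common: ∅.
  x = 6: f ≡ 0 at y ∈ {2}; g ≡ 0 at y ∈ {0}; common: ∅.
Collecting: common zeros = ∅, so the count is 0.
Comparison with the Bézout bound: 0 ≤ 1 = deg(f)·deg(g), as expected for curves with no common component (the affine F_7-count falls short of the bound because intersections may lie at infinity, over extension fields, or carry multiplicity).


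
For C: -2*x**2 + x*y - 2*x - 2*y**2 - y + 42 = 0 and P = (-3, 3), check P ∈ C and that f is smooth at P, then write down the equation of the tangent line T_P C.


Tangent line at P: 13*x - 16*y + 87 = 0.

Step 1: f(-3, 3) = 0, so P lies on C.
Step 2: partial derivatives
  f_x(x, y) = -4*x + y - 2, f_y(x, y) = x - 4*y - 1.
  f_x(P) = 13, f_y(P) = -16 (gradient nonzero, so P is smooth).
Step 3: tangent line at P: 13·(x − -3) + -16·(y − 3) = 0.
Expanding: 13*x - 16*y + 87 = 0.


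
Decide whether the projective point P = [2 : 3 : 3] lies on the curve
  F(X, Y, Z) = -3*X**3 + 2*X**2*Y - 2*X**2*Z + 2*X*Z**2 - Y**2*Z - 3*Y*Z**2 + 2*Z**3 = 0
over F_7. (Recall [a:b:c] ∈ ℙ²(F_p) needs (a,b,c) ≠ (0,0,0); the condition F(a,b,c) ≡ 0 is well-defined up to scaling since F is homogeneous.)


F(2,3,3) ≡ 0 (mod 7); P is on the curve.

Evaluate F(2, 3, 3) term-by-term (mod 7).
  -3*X**3 ↦ -3·8·1·1 = -24
  2*X**2*Y ↦ 2·4·3·1 = 24
  -2*X**2*Z ↦ -2·4·1·3 = -24
  2*X*Z**2 ↦ 2·2·1·9 = 36
  -Y**2*Z ↦ -1·1·9·3 = -27
  -3*Y*Z**2 ↦ -3·1·3·9 = -81
  2*Z**3 ↦ 2·1·1·27 = 54
Sum: F(2, 3, 3) = (-24) + (24) + (-24) + (36) + (-27) + (-81) + (54) = -42.
Reducing mod 7: -42 ≡ 0 (mod 7).
Since F(a, b, c) ≡ 0 (mod 7), P lies on the curve.
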